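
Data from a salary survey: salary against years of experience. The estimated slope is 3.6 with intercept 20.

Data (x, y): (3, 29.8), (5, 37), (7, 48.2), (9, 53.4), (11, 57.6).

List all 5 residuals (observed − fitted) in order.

x=3: ŷ = 20 + 3.6·3 = 30.8; e = 29.8 − 30.8 = -1
x=5: ŷ = 20 + 3.6·5 = 38; e = 37 − 38 = -1
x=7: ŷ = 20 + 3.6·7 = 45.2; e = 48.2 − 45.2 = 3
x=9: ŷ = 20 + 3.6·9 = 52.4; e = 53.4 − 52.4 = 1
x=11: ŷ = 20 + 3.6·11 = 59.6; e = 57.6 − 59.6 = -2

-1, -1, 3, 1, -2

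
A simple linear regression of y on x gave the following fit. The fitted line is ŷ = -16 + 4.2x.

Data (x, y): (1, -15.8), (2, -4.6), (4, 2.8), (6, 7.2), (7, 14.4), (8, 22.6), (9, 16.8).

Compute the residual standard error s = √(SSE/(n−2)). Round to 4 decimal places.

s = 4.0988

x=1: ŷ = -16 + 4.2·1 = -11.8; r = -15.8 − (-11.8) = -4
x=2: ŷ = -16 + 4.2·2 = -7.6; r = -4.6 − (-7.6) = 3
x=4: ŷ = -16 + 4.2·4 = 0.8; r = 2.8 − 0.8 = 2
x=6: ŷ = -16 + 4.2·6 = 9.2; r = 7.2 − 9.2 = -2
x=7: ŷ = -16 + 4.2·7 = 13.4; r = 14.4 − 13.4 = 1
x=8: ŷ = -16 + 4.2·8 = 17.6; r = 22.6 − 17.6 = 5
x=9: ŷ = -16 + 4.2·9 = 21.8; r = 16.8 − 21.8 = -5
SSE = 16 + 9 + 4 + 4 + 1 + 25 + 25 = 84
s = √(84/5) = √16.8 ≈ 4.0988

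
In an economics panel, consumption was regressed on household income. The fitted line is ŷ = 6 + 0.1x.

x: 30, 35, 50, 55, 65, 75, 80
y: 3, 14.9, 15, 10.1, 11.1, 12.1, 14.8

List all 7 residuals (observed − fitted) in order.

-6, 5.4, 4, -1.4, -1.4, -1.4, 0.8

x=30: ŷ = 6 + 0.1·30 = 9; e = 3 − 9 = -6
x=35: ŷ = 6 + 0.1·35 = 9.5; e = 14.9 − 9.5 = 5.4
x=50: ŷ = 6 + 0.1·50 = 11; e = 15 − 11 = 4
x=55: ŷ = 6 + 0.1·55 = 11.5; e = 10.1 − 11.5 = -1.4
x=65: ŷ = 6 + 0.1·65 = 12.5; e = 11.1 − 12.5 = -1.4
x=75: ŷ = 6 + 0.1·75 = 13.5; e = 12.1 − 13.5 = -1.4
x=80: ŷ = 6 + 0.1·80 = 14; e = 14.8 − 14 = 0.8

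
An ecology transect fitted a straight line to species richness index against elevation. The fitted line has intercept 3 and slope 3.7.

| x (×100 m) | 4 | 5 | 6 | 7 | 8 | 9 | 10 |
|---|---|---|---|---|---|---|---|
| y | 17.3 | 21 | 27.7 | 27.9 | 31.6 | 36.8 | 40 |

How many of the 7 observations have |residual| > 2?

1

x=4: ŷ = 3 + 3.7·4 = 17.8; e = 17.3 − 17.8 = -0.5
x=5: ŷ = 3 + 3.7·5 = 21.5; e = 21 − 21.5 = -0.5
x=6: ŷ = 3 + 3.7·6 = 25.2; e = 27.7 − 25.2 = 2.5
x=7: ŷ = 3 + 3.7·7 = 28.9; e = 27.9 − 28.9 = -1
x=8: ŷ = 3 + 3.7·8 = 32.6; e = 31.6 − 32.6 = -1
x=9: ŷ = 3 + 3.7·9 = 36.3; e = 36.8 − 36.3 = 0.5
x=10: ŷ = 3 + 3.7·10 = 40; e = 40 − 40 = 0
|e| > 2: x=6 (|e|=2.5) → 1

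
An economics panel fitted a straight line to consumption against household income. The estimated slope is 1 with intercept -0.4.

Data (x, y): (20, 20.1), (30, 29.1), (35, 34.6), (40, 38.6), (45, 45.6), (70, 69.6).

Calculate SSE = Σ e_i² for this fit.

SSE = 2.5

x=20: ŷ = -0.4 + 20 = 19.6; e = 20.1 − 19.6 = 0.5
x=30: ŷ = -0.4 + 30 = 29.6; e = 29.1 − 29.6 = -0.5
x=35: ŷ = -0.4 + 35 = 34.6; e = 34.6 − 34.6 = 0
x=40: ŷ = -0.4 + 40 = 39.6; e = 38.6 − 39.6 = -1
x=45: ŷ = -0.4 + 45 = 44.6; e = 45.6 − 44.6 = 1
x=70: ŷ = -0.4 + 70 = 69.6; e = 69.6 − 69.6 = 0
SSE = 0.25 + 0.25 + 0 + 1 + 1 + 0 = 2.5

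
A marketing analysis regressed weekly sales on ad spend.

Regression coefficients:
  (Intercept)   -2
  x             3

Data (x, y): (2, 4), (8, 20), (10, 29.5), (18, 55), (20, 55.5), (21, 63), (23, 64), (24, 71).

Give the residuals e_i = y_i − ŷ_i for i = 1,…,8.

x=2: ŷ = -2 + 3·2 = 4; e = 4 − 4 = 0
x=8: ŷ = -2 + 3·8 = 22; e = 20 − 22 = -2
x=10: ŷ = -2 + 3·10 = 28; e = 29.5 − 28 = 1.5
x=18: ŷ = -2 + 3·18 = 52; e = 55 − 52 = 3
x=20: ŷ = -2 + 3·20 = 58; e = 55.5 − 58 = -2.5
x=21: ŷ = -2 + 3·21 = 61; e = 63 − 61 = 2
x=23: ŷ = -2 + 3·23 = 67; e = 64 − 67 = -3
x=24: ŷ = -2 + 3·24 = 70; e = 71 − 70 = 1

0, -2, 1.5, 3, -2.5, 2, -3, 1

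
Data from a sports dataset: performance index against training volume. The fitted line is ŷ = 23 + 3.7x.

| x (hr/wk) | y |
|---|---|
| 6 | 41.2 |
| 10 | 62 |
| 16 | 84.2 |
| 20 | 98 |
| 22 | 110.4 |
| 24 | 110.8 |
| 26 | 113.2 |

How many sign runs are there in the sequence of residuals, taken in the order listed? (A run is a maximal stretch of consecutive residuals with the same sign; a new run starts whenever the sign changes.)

3 runs

x=6: ŷ = 23 + 3.7·6 = 45.2; e = 41.2 − 45.2 = -4
x=10: ŷ = 23 + 3.7·10 = 60; e = 62 − 60 = 2
x=16: ŷ = 23 + 3.7·16 = 82.2; e = 84.2 − 82.2 = 2
x=20: ŷ = 23 + 3.7·20 = 97; e = 98 − 97 = 1
x=22: ŷ = 23 + 3.7·22 = 104.4; e = 110.4 − 104.4 = 6
x=24: ŷ = 23 + 3.7·24 = 111.8; e = 110.8 − 111.8 = -1
x=26: ŷ = 23 + 3.7·26 = 119.2; e = 113.2 − 119.2 = -6
Signs: − + + + + − −
Runs: −×1, +×4, −×2 → 3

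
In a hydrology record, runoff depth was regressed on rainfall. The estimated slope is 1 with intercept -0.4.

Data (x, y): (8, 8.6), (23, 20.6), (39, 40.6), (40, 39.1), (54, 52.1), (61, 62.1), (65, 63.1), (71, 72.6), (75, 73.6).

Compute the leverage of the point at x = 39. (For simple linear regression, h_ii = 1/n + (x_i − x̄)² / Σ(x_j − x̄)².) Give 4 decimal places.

h = 0.1328

x̄ = (8 + 23 + 39 + 40 + 54 + 61 + 65 + 71 + 75)/9 = 48.4444
Σ(x − x̄)² = 1635.75 + 647.42 + 89.1975 + 71.3086 + 30.8642 + 157.642 + 274.086 + 508.753 + 705.198 = 4120.22
h = 1/9 + (-9.44444)²/4120.22 = 0.111111 + 0.0216487 = 0.1328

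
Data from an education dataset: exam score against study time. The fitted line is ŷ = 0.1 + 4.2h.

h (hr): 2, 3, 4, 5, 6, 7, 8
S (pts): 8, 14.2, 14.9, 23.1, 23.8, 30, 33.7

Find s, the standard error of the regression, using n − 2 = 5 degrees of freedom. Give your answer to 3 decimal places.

s = 1.612

h=2: ŷ = 0.1 + 4.2·2 = 8.5; r = 8 − 8.5 = -0.5
h=3: ŷ = 0.1 + 4.2·3 = 12.7; r = 14.2 − 12.7 = 1.5
h=4: ŷ = 0.1 + 4.2·4 = 16.9; r = 14.9 − 16.9 = -2
h=5: ŷ = 0.1 + 4.2·5 = 21.1; r = 23.1 − 21.1 = 2
h=6: ŷ = 0.1 + 4.2·6 = 25.3; r = 23.8 − 25.3 = -1.5
h=7: ŷ = 0.1 + 4.2·7 = 29.5; r = 30 − 29.5 = 0.5
h=8: ŷ = 0.1 + 4.2·8 = 33.7; r = 33.7 − 33.7 = 0
SSE = 0.25 + 2.25 + 4 + 4 + 2.25 + 0.25 + 0 = 13
s = √(13/5) = √2.6 ≈ 1.612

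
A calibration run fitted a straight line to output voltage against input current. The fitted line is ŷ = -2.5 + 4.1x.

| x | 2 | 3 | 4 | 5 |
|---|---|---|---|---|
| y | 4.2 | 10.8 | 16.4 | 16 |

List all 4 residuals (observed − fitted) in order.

x=2: ŷ = -2.5 + 4.1·2 = 5.7; r = 4.2 − 5.7 = -1.5
x=3: ŷ = -2.5 + 4.1·3 = 9.8; r = 10.8 − 9.8 = 1
x=4: ŷ = -2.5 + 4.1·4 = 13.9; r = 16.4 − 13.9 = 2.5
x=5: ŷ = -2.5 + 4.1·5 = 18; r = 16 − 18 = -2

-1.5, 1, 2.5, -2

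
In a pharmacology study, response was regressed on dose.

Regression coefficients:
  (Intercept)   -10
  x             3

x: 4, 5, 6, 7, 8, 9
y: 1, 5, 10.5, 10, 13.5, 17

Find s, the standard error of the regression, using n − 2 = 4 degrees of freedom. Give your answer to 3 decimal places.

s = 1.458

x=4: ŷ = -10 + 3·4 = 2; e = 1 − 2 = -1
x=5: ŷ = -10 + 3·5 = 5; e = 5 − 5 = 0
x=6: ŷ = -10 + 3·6 = 8; e = 10.5 − 8 = 2.5
x=7: ŷ = -10 + 3·7 = 11; e = 10 − 11 = -1
x=8: ŷ = -10 + 3·8 = 14; e = 13.5 − 14 = -0.5
x=9: ŷ = -10 + 3·9 = 17; e = 17 − 17 = 0
SSE = 1 + 0 + 6.25 + 1 + 0.25 + 0 = 8.5
s = √(8.5/4) = √2.125 ≈ 1.458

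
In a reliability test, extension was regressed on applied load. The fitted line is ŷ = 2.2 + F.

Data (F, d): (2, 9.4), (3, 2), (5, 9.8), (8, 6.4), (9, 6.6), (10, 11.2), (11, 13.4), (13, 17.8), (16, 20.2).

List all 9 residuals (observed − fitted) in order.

5.2, -3.2, 2.6, -3.8, -4.6, -1, 0.2, 2.6, 2

F=2: ŷ = 2.2 + 2 = 4.2; r = 9.4 − 4.2 = 5.2
F=3: ŷ = 2.2 + 3 = 5.2; r = 2 − 5.2 = -3.2
F=5: ŷ = 2.2 + 5 = 7.2; r = 9.8 − 7.2 = 2.6
F=8: ŷ = 2.2 + 8 = 10.2; r = 6.4 − 10.2 = -3.8
F=9: ŷ = 2.2 + 9 = 11.2; r = 6.6 − 11.2 = -4.6
F=10: ŷ = 2.2 + 10 = 12.2; r = 11.2 − 12.2 = -1
F=11: ŷ = 2.2 + 11 = 13.2; r = 13.4 − 13.2 = 0.2
F=13: ŷ = 2.2 + 13 = 15.2; r = 17.8 − 15.2 = 2.6
F=16: ŷ = 2.2 + 16 = 18.2; r = 20.2 − 18.2 = 2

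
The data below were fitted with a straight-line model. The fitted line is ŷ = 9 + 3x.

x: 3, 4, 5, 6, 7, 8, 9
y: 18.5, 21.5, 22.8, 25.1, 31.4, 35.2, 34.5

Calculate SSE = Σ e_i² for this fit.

SSE = 14.6

x=3: ŷ = 9 + 3·3 = 18; e = 18.5 − 18 = 0.5
x=4: ŷ = 9 + 3·4 = 21; e = 21.5 − 21 = 0.5
x=5: ŷ = 9 + 3·5 = 24; e = 22.8 − 24 = -1.2
x=6: ŷ = 9 + 3·6 = 27; e = 25.1 − 27 = -1.9
x=7: ŷ = 9 + 3·7 = 30; e = 31.4 − 30 = 1.4
x=8: ŷ = 9 + 3·8 = 33; e = 35.2 − 33 = 2.2
x=9: ŷ = 9 + 3·9 = 36; e = 34.5 − 36 = -1.5
SSE = 0.25 + 0.25 + 1.44 + 3.61 + 1.96 + 4.84 + 2.25 = 14.6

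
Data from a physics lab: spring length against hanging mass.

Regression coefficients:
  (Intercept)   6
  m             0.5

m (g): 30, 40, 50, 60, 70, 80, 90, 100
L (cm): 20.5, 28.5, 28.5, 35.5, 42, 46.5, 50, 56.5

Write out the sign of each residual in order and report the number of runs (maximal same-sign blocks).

6 runs

m=30: ŷ = 6 + 0.5·30 = 21; r = 20.5 − 21 = -0.5
m=40: ŷ = 6 + 0.5·40 = 26; r = 28.5 − 26 = 2.5
m=50: ŷ = 6 + 0.5·50 = 31; r = 28.5 − 31 = -2.5
m=60: ŷ = 6 + 0.5·60 = 36; r = 35.5 − 36 = -0.5
m=70: ŷ = 6 + 0.5·70 = 41; r = 42 − 41 = 1
m=80: ŷ = 6 + 0.5·80 = 46; r = 46.5 − 46 = 0.5
m=90: ŷ = 6 + 0.5·90 = 51; r = 50 − 51 = -1
m=100: ŷ = 6 + 0.5·100 = 56; r = 56.5 − 56 = 0.5
Signs: − + − − + + − +
Runs: −×1, +×1, −×2, +×2, −×1, +×1 → 6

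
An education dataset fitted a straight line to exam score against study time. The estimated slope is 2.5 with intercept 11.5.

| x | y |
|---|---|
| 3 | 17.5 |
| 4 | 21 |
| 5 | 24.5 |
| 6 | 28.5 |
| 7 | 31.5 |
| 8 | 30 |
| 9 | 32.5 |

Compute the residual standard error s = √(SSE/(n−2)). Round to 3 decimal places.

x=3: ŷ = 11.5 + 2.5·3 = 19; r = 17.5 − 19 = -1.5
x=4: ŷ = 11.5 + 2.5·4 = 21.5; r = 21 − 21.5 = -0.5
x=5: ŷ = 11.5 + 2.5·5 = 24; r = 24.5 − 24 = 0.5
x=6: ŷ = 11.5 + 2.5·6 = 26.5; r = 28.5 − 26.5 = 2
x=7: ŷ = 11.5 + 2.5·7 = 29; r = 31.5 − 29 = 2.5
x=8: ŷ = 11.5 + 2.5·8 = 31.5; r = 30 − 31.5 = -1.5
x=9: ŷ = 11.5 + 2.5·9 = 34; r = 32.5 − 34 = -1.5
SSE = 2.25 + 0.25 + 0.25 + 4 + 6.25 + 2.25 + 2.25 = 17.5
s = √(17.5/5) = √3.5 ≈ 1.871

s = 1.871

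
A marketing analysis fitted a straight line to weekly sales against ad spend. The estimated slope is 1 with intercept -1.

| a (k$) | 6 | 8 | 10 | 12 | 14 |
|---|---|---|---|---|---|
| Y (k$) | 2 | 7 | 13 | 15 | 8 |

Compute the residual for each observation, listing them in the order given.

a=6: Ŷ = -1 + 6 = 5; e = 2 − 5 = -3
a=8: Ŷ = -1 + 8 = 7; e = 7 − 7 = 0
a=10: Ŷ = -1 + 10 = 9; e = 13 − 9 = 4
a=12: Ŷ = -1 + 12 = 11; e = 15 − 11 = 4
a=14: Ŷ = -1 + 14 = 13; e = 8 − 13 = -5

-3, 0, 4, 4, -5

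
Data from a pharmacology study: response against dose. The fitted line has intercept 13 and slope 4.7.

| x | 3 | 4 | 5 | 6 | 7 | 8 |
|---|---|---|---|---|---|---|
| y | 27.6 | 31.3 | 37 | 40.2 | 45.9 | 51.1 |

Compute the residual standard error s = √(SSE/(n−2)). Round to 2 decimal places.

x=3: ŷ = 13 + 4.7·3 = 27.1; e = 27.6 − 27.1 = 0.5
x=4: ŷ = 13 + 4.7·4 = 31.8; e = 31.3 − 31.8 = -0.5
x=5: ŷ = 13 + 4.7·5 = 36.5; e = 37 − 36.5 = 0.5
x=6: ŷ = 13 + 4.7·6 = 41.2; e = 40.2 − 41.2 = -1
x=7: ŷ = 13 + 4.7·7 = 45.9; e = 45.9 − 45.9 = 0
x=8: ŷ = 13 + 4.7·8 = 50.6; e = 51.1 − 50.6 = 0.5
SSE = 0.25 + 0.25 + 0.25 + 1 + 0 + 0.25 = 2
s = √(2/4) = √0.5 ≈ 0.71

s = 0.71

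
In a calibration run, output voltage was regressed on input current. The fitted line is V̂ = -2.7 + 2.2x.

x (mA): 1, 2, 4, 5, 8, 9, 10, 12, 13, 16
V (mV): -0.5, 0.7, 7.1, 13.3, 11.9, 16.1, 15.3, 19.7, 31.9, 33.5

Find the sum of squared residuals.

x=1: V̂ = -2.7 + 2.2·1 = -0.5; r = -0.5 − (-0.5) = 0
x=2: V̂ = -2.7 + 2.2·2 = 1.7; r = 0.7 − 1.7 = -1
x=4: V̂ = -2.7 + 2.2·4 = 6.1; r = 7.1 − 6.1 = 1
x=5: V̂ = -2.7 + 2.2·5 = 8.3; r = 13.3 − 8.3 = 5
x=8: V̂ = -2.7 + 2.2·8 = 14.9; r = 11.9 − 14.9 = -3
x=9: V̂ = -2.7 + 2.2·9 = 17.1; r = 16.1 − 17.1 = -1
x=10: V̂ = -2.7 + 2.2·10 = 19.3; r = 15.3 − 19.3 = -4
x=12: V̂ = -2.7 + 2.2·12 = 23.7; r = 19.7 − 23.7 = -4
x=13: V̂ = -2.7 + 2.2·13 = 25.9; r = 31.9 − 25.9 = 6
x=16: V̂ = -2.7 + 2.2·16 = 32.5; r = 33.5 − 32.5 = 1
SSE = 0 + 1 + 1 + 25 + 9 + 1 + 16 + 16 + 36 + 1 = 106

SSE = 106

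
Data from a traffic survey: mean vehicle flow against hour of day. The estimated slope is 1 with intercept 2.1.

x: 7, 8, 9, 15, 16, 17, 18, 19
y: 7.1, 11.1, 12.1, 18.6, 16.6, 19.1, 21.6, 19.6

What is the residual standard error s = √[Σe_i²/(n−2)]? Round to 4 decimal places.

s = 1.5811

x=7: ŷ = 2.1 + 7 = 9.1; e = 7.1 − 9.1 = -2
x=8: ŷ = 2.1 + 8 = 10.1; e = 11.1 − 10.1 = 1
x=9: ŷ = 2.1 + 9 = 11.1; e = 12.1 − 11.1 = 1
x=15: ŷ = 2.1 + 15 = 17.1; e = 18.6 − 17.1 = 1.5
x=16: ŷ = 2.1 + 16 = 18.1; e = 16.6 − 18.1 = -1.5
x=17: ŷ = 2.1 + 17 = 19.1; e = 19.1 − 19.1 = 0
x=18: ŷ = 2.1 + 18 = 20.1; e = 21.6 − 20.1 = 1.5
x=19: ŷ = 2.1 + 19 = 21.1; e = 19.6 − 21.1 = -1.5
SSE = 4 + 1 + 1 + 2.25 + 2.25 + 0 + 2.25 + 2.25 = 15
s = √(15/6) = √2.5 ≈ 1.5811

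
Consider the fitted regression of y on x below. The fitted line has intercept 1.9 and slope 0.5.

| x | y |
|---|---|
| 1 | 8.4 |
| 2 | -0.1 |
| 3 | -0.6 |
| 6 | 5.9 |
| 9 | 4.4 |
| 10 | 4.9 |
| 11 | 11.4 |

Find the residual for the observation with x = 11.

ŷ = 1.9 + 0.5·11 = 7.4
e = 11.4 − 7.4 = 4

e = 4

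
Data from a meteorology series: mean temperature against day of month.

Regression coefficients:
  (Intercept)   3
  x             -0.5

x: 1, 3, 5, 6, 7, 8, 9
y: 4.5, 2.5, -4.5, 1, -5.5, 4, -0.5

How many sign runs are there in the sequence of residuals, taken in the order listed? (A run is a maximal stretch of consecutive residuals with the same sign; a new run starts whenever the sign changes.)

x=1: ŷ = 3 − 0.5·1 = 2.5; e = 4.5 − 2.5 = 2
x=3: ŷ = 3 − 0.5·3 = 1.5; e = 2.5 − 1.5 = 1
x=5: ŷ = 3 − 0.5·5 = 0.5; e = -4.5 − 0.5 = -5
x=6: ŷ = 3 − 0.5·6 = 0; e = 1 − 0 = 1
x=7: ŷ = 3 − 0.5·7 = -0.5; e = -5.5 − (-0.5) = -5
x=8: ŷ = 3 − 0.5·8 = -1; e = 4 − (-1) = 5
x=9: ŷ = 3 − 0.5·9 = -1.5; e = -0.5 − (-1.5) = 1
Signs: + + − + − + +
Runs: +×2, −×1, +×1, −×1, +×2 → 5

5 runs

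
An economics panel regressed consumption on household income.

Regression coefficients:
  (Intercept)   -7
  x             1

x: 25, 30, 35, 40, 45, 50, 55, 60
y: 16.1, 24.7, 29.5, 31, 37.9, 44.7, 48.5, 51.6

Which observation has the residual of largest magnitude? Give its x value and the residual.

x=25: ŷ = -7 + 25 = 18; e = 16.1 − 18 = -1.9
x=30: ŷ = -7 + 30 = 23; e = 24.7 − 23 = 1.7
x=35: ŷ = -7 + 35 = 28; e = 29.5 − 28 = 1.5
x=40: ŷ = -7 + 40 = 33; e = 31 − 33 = -2
x=45: ŷ = -7 + 45 = 38; e = 37.9 − 38 = -0.1
x=50: ŷ = -7 + 50 = 43; e = 44.7 − 43 = 1.7
x=55: ŷ = -7 + 55 = 48; e = 48.5 − 48 = 0.5
x=60: ŷ = -7 + 60 = 53; e = 51.6 − 53 = -1.4
Largest |e| is 2 at x = 40, residual -2.

x = 40, e = -2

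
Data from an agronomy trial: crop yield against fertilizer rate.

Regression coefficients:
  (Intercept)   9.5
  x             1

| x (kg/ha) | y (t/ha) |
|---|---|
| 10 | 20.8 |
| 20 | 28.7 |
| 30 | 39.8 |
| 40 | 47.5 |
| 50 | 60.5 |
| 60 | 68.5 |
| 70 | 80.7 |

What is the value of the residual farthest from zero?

r = -2

x=10: ŷ = 9.5 + 10 = 19.5; r = 20.8 − 19.5 = 1.3
x=20: ŷ = 9.5 + 20 = 29.5; r = 28.7 − 29.5 = -0.8
x=30: ŷ = 9.5 + 30 = 39.5; r = 39.8 − 39.5 = 0.3
x=40: ŷ = 9.5 + 40 = 49.5; r = 47.5 − 49.5 = -2
x=50: ŷ = 9.5 + 50 = 59.5; r = 60.5 − 59.5 = 1
x=60: ŷ = 9.5 + 60 = 69.5; r = 68.5 − 69.5 = -1
x=70: ŷ = 9.5 + 70 = 79.5; r = 80.7 − 79.5 = 1.2
Largest |r| is 2 at x = 40, residual -2.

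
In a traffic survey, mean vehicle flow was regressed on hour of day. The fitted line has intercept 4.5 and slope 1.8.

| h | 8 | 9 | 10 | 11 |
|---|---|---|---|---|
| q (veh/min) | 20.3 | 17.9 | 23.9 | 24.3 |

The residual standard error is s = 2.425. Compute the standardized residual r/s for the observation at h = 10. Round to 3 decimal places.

q̂ = 4.5 + 1.8·10 = 22.5
r = 23.9 − 22.5 = 1.4
r/s = 1.4 / 2.425 = 0.577

0.577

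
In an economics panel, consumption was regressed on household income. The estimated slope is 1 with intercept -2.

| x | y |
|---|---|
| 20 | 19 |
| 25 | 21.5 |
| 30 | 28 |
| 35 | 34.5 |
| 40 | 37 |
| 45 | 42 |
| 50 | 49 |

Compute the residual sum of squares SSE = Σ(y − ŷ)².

SSE = 8.5

x=20: ŷ = -2 + 20 = 18; e = 19 − 18 = 1
x=25: ŷ = -2 + 25 = 23; e = 21.5 − 23 = -1.5
x=30: ŷ = -2 + 30 = 28; e = 28 − 28 = 0
x=35: ŷ = -2 + 35 = 33; e = 34.5 − 33 = 1.5
x=40: ŷ = -2 + 40 = 38; e = 37 − 38 = -1
x=45: ŷ = -2 + 45 = 43; e = 42 − 43 = -1
x=50: ŷ = -2 + 50 = 48; e = 49 − 48 = 1
SSE = 1 + 2.25 + 0 + 2.25 + 1 + 1 + 1 = 8.5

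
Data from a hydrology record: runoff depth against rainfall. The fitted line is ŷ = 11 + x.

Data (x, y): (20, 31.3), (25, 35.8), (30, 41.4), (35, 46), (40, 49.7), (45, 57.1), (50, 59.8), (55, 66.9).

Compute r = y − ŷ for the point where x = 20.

ŷ = 11 + 20 = 31
r = 31.3 − 31 = 0.3

r = 0.3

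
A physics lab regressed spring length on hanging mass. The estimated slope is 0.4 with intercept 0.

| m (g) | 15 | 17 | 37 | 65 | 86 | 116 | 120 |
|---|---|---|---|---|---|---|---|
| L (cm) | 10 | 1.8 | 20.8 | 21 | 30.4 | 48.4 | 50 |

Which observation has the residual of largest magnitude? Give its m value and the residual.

m=15: L̂ = 0.4·15 = 6; r = 10 − 6 = 4
m=17: L̂ = 0.4·17 = 6.8; r = 1.8 − 6.8 = -5
m=37: L̂ = 0.4·37 = 14.8; r = 20.8 − 14.8 = 6
m=65: L̂ = 0.4·65 = 26; r = 21 − 26 = -5
m=86: L̂ = 0.4·86 = 34.4; r = 30.4 − 34.4 = -4
m=116: L̂ = 0.4·116 = 46.4; r = 48.4 − 46.4 = 2
m=120: L̂ = 0.4·120 = 48; r = 50 − 48 = 2
Largest |r| is 6 at m = 37, residual 6.

m = 37, r = 6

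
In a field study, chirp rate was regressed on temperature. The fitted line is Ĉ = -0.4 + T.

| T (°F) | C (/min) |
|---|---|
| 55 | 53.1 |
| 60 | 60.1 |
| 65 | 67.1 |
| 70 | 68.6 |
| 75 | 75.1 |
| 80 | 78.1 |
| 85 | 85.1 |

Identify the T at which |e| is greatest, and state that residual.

T=55: Ĉ = -0.4 + 55 = 54.6; e = 53.1 − 54.6 = -1.5
T=60: Ĉ = -0.4 + 60 = 59.6; e = 60.1 − 59.6 = 0.5
T=65: Ĉ = -0.4 + 65 = 64.6; e = 67.1 − 64.6 = 2.5
T=70: Ĉ = -0.4 + 70 = 69.6; e = 68.6 − 69.6 = -1
T=75: Ĉ = -0.4 + 75 = 74.6; e = 75.1 − 74.6 = 0.5
T=80: Ĉ = -0.4 + 80 = 79.6; e = 78.1 − 79.6 = -1.5
T=85: Ĉ = -0.4 + 85 = 84.6; e = 85.1 − 84.6 = 0.5
Largest |e| is 2.5 at T = 65, residual 2.5.

T = 65, e = 2.5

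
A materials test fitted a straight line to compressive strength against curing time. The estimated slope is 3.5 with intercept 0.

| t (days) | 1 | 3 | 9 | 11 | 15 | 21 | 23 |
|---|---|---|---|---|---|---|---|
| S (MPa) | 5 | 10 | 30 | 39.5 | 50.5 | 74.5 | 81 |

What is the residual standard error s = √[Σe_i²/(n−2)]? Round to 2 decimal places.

s = 1.48

t=1: ŷ = 3.5·1 = 3.5; e = 5 − 3.5 = 1.5
t=3: ŷ = 3.5·3 = 10.5; e = 10 − 10.5 = -0.5
t=9: ŷ = 3.5·9 = 31.5; e = 30 − 31.5 = -1.5
t=11: ŷ = 3.5·11 = 38.5; e = 39.5 − 38.5 = 1
t=15: ŷ = 3.5·15 = 52.5; e = 50.5 − 52.5 = -2
t=21: ŷ = 3.5·21 = 73.5; e = 74.5 − 73.5 = 1
t=23: ŷ = 3.5·23 = 80.5; e = 81 − 80.5 = 0.5
SSE = 2.25 + 0.25 + 2.25 + 1 + 4 + 1 + 0.25 = 11
s = √(11/5) = √2.2 ≈ 1.48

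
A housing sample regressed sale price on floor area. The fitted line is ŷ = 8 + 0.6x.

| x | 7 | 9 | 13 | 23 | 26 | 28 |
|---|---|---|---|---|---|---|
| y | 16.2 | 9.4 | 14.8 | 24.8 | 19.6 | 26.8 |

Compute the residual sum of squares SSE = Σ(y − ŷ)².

SSE = 62

x=7: ŷ = 8 + 0.6·7 = 12.2; e = 16.2 − 12.2 = 4
x=9: ŷ = 8 + 0.6·9 = 13.4; e = 9.4 − 13.4 = -4
x=13: ŷ = 8 + 0.6·13 = 15.8; e = 14.8 − 15.8 = -1
x=23: ŷ = 8 + 0.6·23 = 21.8; e = 24.8 − 21.8 = 3
x=26: ŷ = 8 + 0.6·26 = 23.6; e = 19.6 − 23.6 = -4
x=28: ŷ = 8 + 0.6·28 = 24.8; e = 26.8 − 24.8 = 2
SSE = 16 + 16 + 1 + 9 + 16 + 4 = 62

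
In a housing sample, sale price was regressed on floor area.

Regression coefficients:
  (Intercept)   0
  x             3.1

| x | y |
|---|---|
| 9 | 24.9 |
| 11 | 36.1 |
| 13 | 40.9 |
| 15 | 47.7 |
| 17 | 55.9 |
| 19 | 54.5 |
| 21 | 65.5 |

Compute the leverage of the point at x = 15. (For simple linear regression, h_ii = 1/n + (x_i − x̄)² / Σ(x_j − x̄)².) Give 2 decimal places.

h = 0.14

x̄ = (9 + 11 + 13 + 15 + 17 + 19 + 21)/7 = 15
Σ(x − x̄)² = 36 + 16 + 4 + 0 + 4 + 16 + 36 = 112
h = 1/7 + (0)²/112 = 0.142857 + 0 = 0.14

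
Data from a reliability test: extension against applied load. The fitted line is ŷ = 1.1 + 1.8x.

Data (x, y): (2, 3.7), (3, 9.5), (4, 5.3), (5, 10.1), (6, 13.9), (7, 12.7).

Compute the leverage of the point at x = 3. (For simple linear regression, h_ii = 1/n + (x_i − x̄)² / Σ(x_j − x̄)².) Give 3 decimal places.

x̄ = (2 + 3 + 4 + 5 + 6 + 7)/6 = 4.5
Σ(x − x̄)² = 6.25 + 2.25 + 0.25 + 0.25 + 2.25 + 6.25 = 17.5
h = 1/6 + (-1.5)²/17.5 = 0.166667 + 0.128571 = 0.295

h = 0.295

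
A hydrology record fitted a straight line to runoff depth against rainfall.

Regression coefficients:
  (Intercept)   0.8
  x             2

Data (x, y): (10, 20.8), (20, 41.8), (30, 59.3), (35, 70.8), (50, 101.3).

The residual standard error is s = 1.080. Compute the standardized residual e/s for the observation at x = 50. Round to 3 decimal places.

ŷ = 0.8 + 2·50 = 100.8
e = 101.3 − 100.8 = 0.5
e/s = 0.5 / 1.080 = 0.463

0.463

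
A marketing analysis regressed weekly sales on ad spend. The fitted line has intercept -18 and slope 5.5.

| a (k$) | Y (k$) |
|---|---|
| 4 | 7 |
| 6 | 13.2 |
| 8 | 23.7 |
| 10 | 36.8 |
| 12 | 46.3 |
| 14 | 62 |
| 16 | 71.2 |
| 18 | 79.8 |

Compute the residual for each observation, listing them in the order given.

a=4: ŷ = -18 + 5.5·4 = 4; r = 7 − 4 = 3
a=6: ŷ = -18 + 5.5·6 = 15; r = 13.2 − 15 = -1.8
a=8: ŷ = -18 + 5.5·8 = 26; r = 23.7 − 26 = -2.3
a=10: ŷ = -18 + 5.5·10 = 37; r = 36.8 − 37 = -0.2
a=12: ŷ = -18 + 5.5·12 = 48; r = 46.3 − 48 = -1.7
a=14: ŷ = -18 + 5.5·14 = 59; r = 62 − 59 = 3
a=16: ŷ = -18 + 5.5·16 = 70; r = 71.2 − 70 = 1.2
a=18: ŷ = -18 + 5.5·18 = 81; r = 79.8 − 81 = -1.2

3, -1.8, -2.3, -0.2, -1.7, 3, 1.2, -1.2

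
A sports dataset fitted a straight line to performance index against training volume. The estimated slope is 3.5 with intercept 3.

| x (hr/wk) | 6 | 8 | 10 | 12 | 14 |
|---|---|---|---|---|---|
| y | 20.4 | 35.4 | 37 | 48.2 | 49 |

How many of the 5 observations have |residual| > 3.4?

x=6: ŷ = 3 + 3.5·6 = 24; r = 20.4 − 24 = -3.6
x=8: ŷ = 3 + 3.5·8 = 31; r = 35.4 − 31 = 4.4
x=10: ŷ = 3 + 3.5·10 = 38; r = 37 − 38 = -1
x=12: ŷ = 3 + 3.5·12 = 45; r = 48.2 − 45 = 3.2
x=14: ŷ = 3 + 3.5·14 = 52; r = 49 − 52 = -3
|r| > 3.4: x=6 (|r|=3.6), x=8 (|r|=4.4) → 2

2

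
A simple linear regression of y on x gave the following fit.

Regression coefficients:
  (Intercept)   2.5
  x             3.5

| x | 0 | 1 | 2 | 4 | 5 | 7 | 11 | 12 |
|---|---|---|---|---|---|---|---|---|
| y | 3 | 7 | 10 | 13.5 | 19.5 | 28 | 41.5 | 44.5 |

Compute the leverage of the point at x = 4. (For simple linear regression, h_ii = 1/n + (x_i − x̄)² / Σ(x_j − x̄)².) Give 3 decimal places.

h = 0.136

x̄ = (0 + 1 + 2 + 4 + 5 + 7 + 11 + 12)/8 = 5.25
Σ(x − x̄)² = 27.5625 + 18.0625 + 10.5625 + 1.5625 + 0.0625 + 3.0625 + 33.0625 + 45.5625 = 139.5
h = 1/8 + (-1.25)²/139.5 = 0.125 + 0.0112007 = 0.136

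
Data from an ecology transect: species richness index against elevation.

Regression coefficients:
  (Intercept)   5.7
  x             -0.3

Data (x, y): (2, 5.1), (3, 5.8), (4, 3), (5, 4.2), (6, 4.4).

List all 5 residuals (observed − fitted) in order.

x=2: ŷ = 5.7 − 0.3·2 = 5.1; e = 5.1 − 5.1 = 0
x=3: ŷ = 5.7 − 0.3·3 = 4.8; e = 5.8 − 4.8 = 1
x=4: ŷ = 5.7 − 0.3·4 = 4.5; e = 3 − 4.5 = -1.5
x=5: ŷ = 5.7 − 0.3·5 = 4.2; e = 4.2 − 4.2 = 0
x=6: ŷ = 5.7 − 0.3·6 = 3.9; e = 4.4 − 3.9 = 0.5

0, 1, -1.5, 0, 0.5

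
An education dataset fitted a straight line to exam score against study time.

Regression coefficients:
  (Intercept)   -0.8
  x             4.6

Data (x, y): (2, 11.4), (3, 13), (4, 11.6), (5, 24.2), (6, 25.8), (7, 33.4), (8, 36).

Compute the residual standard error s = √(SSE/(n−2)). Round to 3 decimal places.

s = 3.286

x=2: ŷ = -0.8 + 4.6·2 = 8.4; r = 11.4 − 8.4 = 3
x=3: ŷ = -0.8 + 4.6·3 = 13; r = 13 − 13 = 0
x=4: ŷ = -0.8 + 4.6·4 = 17.6; r = 11.6 − 17.6 = -6
x=5: ŷ = -0.8 + 4.6·5 = 22.2; r = 24.2 − 22.2 = 2
x=6: ŷ = -0.8 + 4.6·6 = 26.8; r = 25.8 − 26.8 = -1
x=7: ŷ = -0.8 + 4.6·7 = 31.4; r = 33.4 − 31.4 = 2
x=8: ŷ = -0.8 + 4.6·8 = 36; r = 36 − 36 = 0
SSE = 9 + 0 + 36 + 4 + 1 + 4 + 0 = 54
s = √(54/5) = √10.8 ≈ 3.286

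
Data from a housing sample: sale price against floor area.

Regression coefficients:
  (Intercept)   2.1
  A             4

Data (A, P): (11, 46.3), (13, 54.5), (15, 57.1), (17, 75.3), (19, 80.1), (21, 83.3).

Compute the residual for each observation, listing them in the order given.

A=11: ŷ = 2.1 + 4·11 = 46.1; r = 46.3 − 46.1 = 0.2
A=13: ŷ = 2.1 + 4·13 = 54.1; r = 54.5 − 54.1 = 0.4
A=15: ŷ = 2.1 + 4·15 = 62.1; r = 57.1 − 62.1 = -5
A=17: ŷ = 2.1 + 4·17 = 70.1; r = 75.3 − 70.1 = 5.2
A=19: ŷ = 2.1 + 4·19 = 78.1; r = 80.1 − 78.1 = 2
A=21: ŷ = 2.1 + 4·21 = 86.1; r = 83.3 − 86.1 = -2.8

0.2, 0.4, -5, 5.2, 2, -2.8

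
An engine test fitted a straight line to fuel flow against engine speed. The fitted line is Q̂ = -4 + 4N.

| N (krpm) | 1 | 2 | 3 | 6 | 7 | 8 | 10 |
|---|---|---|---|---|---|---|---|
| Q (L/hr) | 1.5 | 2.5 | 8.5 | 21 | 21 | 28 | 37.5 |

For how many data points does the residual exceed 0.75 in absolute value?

N=1: Q̂ = -4 + 4·1 = 0; r = 1.5 − 0 = 1.5
N=2: Q̂ = -4 + 4·2 = 4; r = 2.5 − 4 = -1.5
N=3: Q̂ = -4 + 4·3 = 8; r = 8.5 − 8 = 0.5
N=6: Q̂ = -4 + 4·6 = 20; r = 21 − 20 = 1
N=7: Q̂ = -4 + 4·7 = 24; r = 21 − 24 = -3
N=8: Q̂ = -4 + 4·8 = 28; r = 28 − 28 = 0
N=10: Q̂ = -4 + 4·10 = 36; r = 37.5 − 36 = 1.5
|r| > 0.75: N=1 (|r|=1.5), N=2 (|r|=1.5), N=6 (|r|=1), N=7 (|r|=3), N=10 (|r|=1.5) → 5

5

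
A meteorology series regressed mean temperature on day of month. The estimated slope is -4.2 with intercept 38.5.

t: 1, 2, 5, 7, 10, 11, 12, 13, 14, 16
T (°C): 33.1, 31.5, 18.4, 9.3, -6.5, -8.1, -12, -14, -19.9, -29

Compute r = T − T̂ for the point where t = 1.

T̂ = 38.5 − 4.2·1 = 34.3
r = 33.1 − 34.3 = -1.2

r = -1.2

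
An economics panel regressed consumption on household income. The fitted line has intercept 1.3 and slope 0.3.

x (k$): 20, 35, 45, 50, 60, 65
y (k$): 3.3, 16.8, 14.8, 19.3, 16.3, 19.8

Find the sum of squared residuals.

SSE = 60

x=20: ŷ = 1.3 + 0.3·20 = 7.3; e = 3.3 − 7.3 = -4
x=35: ŷ = 1.3 + 0.3·35 = 11.8; e = 16.8 − 11.8 = 5
x=45: ŷ = 1.3 + 0.3·45 = 14.8; e = 14.8 − 14.8 = 0
x=50: ŷ = 1.3 + 0.3·50 = 16.3; e = 19.3 − 16.3 = 3
x=60: ŷ = 1.3 + 0.3·60 = 19.3; e = 16.3 − 19.3 = -3
x=65: ŷ = 1.3 + 0.3·65 = 20.8; e = 19.8 − 20.8 = -1
SSE = 16 + 25 + 0 + 9 + 9 + 1 = 60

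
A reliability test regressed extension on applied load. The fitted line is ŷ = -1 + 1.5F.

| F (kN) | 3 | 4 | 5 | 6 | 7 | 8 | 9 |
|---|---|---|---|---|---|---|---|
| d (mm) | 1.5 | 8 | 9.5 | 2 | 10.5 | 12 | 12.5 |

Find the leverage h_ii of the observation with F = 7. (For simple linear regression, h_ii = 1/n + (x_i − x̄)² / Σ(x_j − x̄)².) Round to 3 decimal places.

h = 0.179

F̄ = (3 + 4 + 5 + 6 + 7 + 8 + 9)/7 = 6
Σ(F − F̄)² = 9 + 4 + 1 + 0 + 1 + 4 + 9 = 28
h = 1/7 + (1)²/28 = 0.142857 + 0.0357143 = 0.179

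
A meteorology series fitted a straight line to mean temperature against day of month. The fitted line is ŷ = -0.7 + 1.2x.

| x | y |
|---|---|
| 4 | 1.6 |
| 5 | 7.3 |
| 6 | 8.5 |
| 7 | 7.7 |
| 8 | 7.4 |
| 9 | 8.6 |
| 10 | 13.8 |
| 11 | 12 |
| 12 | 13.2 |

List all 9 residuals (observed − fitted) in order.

x=4: ŷ = -0.7 + 1.2·4 = 4.1; e = 1.6 − 4.1 = -2.5
x=5: ŷ = -0.7 + 1.2·5 = 5.3; e = 7.3 − 5.3 = 2
x=6: ŷ = -0.7 + 1.2·6 = 6.5; e = 8.5 − 6.5 = 2
x=7: ŷ = -0.7 + 1.2·7 = 7.7; e = 7.7 − 7.7 = 0
x=8: ŷ = -0.7 + 1.2·8 = 8.9; e = 7.4 − 8.9 = -1.5
x=9: ŷ = -0.7 + 1.2·9 = 10.1; e = 8.6 − 10.1 = -1.5
x=10: ŷ = -0.7 + 1.2·10 = 11.3; e = 13.8 − 11.3 = 2.5
x=11: ŷ = -0.7 + 1.2·11 = 12.5; e = 12 − 12.5 = -0.5
x=12: ŷ = -0.7 + 1.2·12 = 13.7; e = 13.2 − 13.7 = -0.5

-2.5, 2, 2, 0, -1.5, -1.5, 2.5, -0.5, -0.5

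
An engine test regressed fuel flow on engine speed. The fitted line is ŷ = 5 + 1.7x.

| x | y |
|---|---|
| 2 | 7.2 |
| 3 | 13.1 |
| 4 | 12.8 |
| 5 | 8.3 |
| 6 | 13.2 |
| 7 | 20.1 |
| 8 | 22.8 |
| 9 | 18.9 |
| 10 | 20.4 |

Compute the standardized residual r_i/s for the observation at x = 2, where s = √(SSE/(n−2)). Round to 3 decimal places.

x=2: ŷ = 5 + 1.7·2 = 8.4; r = 7.2 − 8.4 = -1.2
x=3: ŷ = 5 + 1.7·3 = 10.1; r = 13.1 − 10.1 = 3
x=4: ŷ = 5 + 1.7·4 = 11.8; r = 12.8 − 11.8 = 1
x=5: ŷ = 5 + 1.7·5 = 13.5; r = 8.3 − 13.5 = -5.2
x=6: ŷ = 5 + 1.7·6 = 15.2; r = 13.2 − 15.2 = -2
x=7: ŷ = 5 + 1.7·7 = 16.9; r = 20.1 − 16.9 = 3.2
x=8: ŷ = 5 + 1.7·8 = 18.6; r = 22.8 − 18.6 = 4.2
x=9: ŷ = 5 + 1.7·9 = 20.3; r = 18.9 − 20.3 = -1.4
x=10: ŷ = 5 + 1.7·10 = 22; r = 20.4 − 22 = -1.6
SSE = 1.44 + 9 + 1 + 27.04 + 4 + 10.24 + 17.64 + 1.96 + 2.56 = 74.88
s = √(74.88/7) = 3.27065
r/s = -1.2 / 3.27065 = -0.367

-0.367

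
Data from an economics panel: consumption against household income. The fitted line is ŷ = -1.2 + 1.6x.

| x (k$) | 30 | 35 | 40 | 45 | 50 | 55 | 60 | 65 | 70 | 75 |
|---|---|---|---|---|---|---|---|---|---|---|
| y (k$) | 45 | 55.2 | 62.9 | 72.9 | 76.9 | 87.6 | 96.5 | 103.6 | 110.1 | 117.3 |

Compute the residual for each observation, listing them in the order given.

x=30: ŷ = -1.2 + 1.6·30 = 46.8; e = 45 − 46.8 = -1.8
x=35: ŷ = -1.2 + 1.6·35 = 54.8; e = 55.2 − 54.8 = 0.4
x=40: ŷ = -1.2 + 1.6·40 = 62.8; e = 62.9 − 62.8 = 0.1
x=45: ŷ = -1.2 + 1.6·45 = 70.8; e = 72.9 − 70.8 = 2.1
x=50: ŷ = -1.2 + 1.6·50 = 78.8; e = 76.9 − 78.8 = -1.9
x=55: ŷ = -1.2 + 1.6·55 = 86.8; e = 87.6 − 86.8 = 0.8
x=60: ŷ = -1.2 + 1.6·60 = 94.8; e = 96.5 − 94.8 = 1.7
x=65: ŷ = -1.2 + 1.6·65 = 102.8; e = 103.6 − 102.8 = 0.8
x=70: ŷ = -1.2 + 1.6·70 = 110.8; e = 110.1 − 110.8 = -0.7
x=75: ŷ = -1.2 + 1.6·75 = 118.8; e = 117.3 − 118.8 = -1.5

-1.8, 0.4, 0.1, 2.1, -1.9, 0.8, 1.7, 0.8, -0.7, -1.5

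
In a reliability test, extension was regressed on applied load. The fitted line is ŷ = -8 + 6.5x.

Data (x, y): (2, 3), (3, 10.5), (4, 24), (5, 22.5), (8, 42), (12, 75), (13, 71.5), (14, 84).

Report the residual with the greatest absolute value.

x=2: ŷ = -8 + 6.5·2 = 5; r = 3 − 5 = -2
x=3: ŷ = -8 + 6.5·3 = 11.5; r = 10.5 − 11.5 = -1
x=4: ŷ = -8 + 6.5·4 = 18; r = 24 − 18 = 6
x=5: ŷ = -8 + 6.5·5 = 24.5; r = 22.5 − 24.5 = -2
x=8: ŷ = -8 + 6.5·8 = 44; r = 42 − 44 = -2
x=12: ŷ = -8 + 6.5·12 = 70; r = 75 − 70 = 5
x=13: ŷ = -8 + 6.5·13 = 76.5; r = 71.5 − 76.5 = -5
x=14: ŷ = -8 + 6.5·14 = 83; r = 84 − 83 = 1
Largest |r| is 6 at x = 4, residual 6.

r = 6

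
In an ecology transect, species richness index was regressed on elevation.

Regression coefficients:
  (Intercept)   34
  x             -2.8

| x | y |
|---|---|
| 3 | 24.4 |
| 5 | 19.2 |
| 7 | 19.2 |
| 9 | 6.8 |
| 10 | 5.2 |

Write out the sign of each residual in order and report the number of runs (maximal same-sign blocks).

x=3: ŷ = 34 − 2.8·3 = 25.6; e = 24.4 − 25.6 = -1.2
x=5: ŷ = 34 − 2.8·5 = 20; e = 19.2 − 20 = -0.8
x=7: ŷ = 34 − 2.8·7 = 14.4; e = 19.2 − 14.4 = 4.8
x=9: ŷ = 34 − 2.8·9 = 8.8; e = 6.8 − 8.8 = -2
x=10: ŷ = 34 − 2.8·10 = 6; e = 5.2 − 6 = -0.8
Signs: − − + − −
Runs: −×2, +×1, −×2 → 3

3 runs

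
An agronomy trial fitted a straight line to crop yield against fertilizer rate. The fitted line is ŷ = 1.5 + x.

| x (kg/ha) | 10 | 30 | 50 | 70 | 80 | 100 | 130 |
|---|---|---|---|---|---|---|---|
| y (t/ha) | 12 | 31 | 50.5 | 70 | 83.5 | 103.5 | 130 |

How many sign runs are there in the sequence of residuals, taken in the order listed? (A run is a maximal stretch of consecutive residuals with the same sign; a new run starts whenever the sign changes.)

x=10: ŷ = 1.5 + 10 = 11.5; r = 12 − 11.5 = 0.5
x=30: ŷ = 1.5 + 30 = 31.5; r = 31 − 31.5 = -0.5
x=50: ŷ = 1.5 + 50 = 51.5; r = 50.5 − 51.5 = -1
x=70: ŷ = 1.5 + 70 = 71.5; r = 70 − 71.5 = -1.5
x=80: ŷ = 1.5 + 80 = 81.5; r = 83.5 − 81.5 = 2
x=100: ŷ = 1.5 + 100 = 101.5; r = 103.5 − 101.5 = 2
x=130: ŷ = 1.5 + 130 = 131.5; r = 130 − 131.5 = -1.5
Signs: + − − − + + −
Runs: +×1, −×3, +×2, −×1 → 4

4 runs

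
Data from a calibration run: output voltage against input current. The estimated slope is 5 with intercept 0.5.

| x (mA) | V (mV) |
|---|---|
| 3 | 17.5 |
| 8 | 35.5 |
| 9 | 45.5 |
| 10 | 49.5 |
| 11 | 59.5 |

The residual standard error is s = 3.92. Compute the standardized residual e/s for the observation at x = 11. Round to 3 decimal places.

1.020

V̂ = 0.5 + 5·11 = 55.5
e = 59.5 − 55.5 = 4
e/s = 4 / 3.92 = 1.020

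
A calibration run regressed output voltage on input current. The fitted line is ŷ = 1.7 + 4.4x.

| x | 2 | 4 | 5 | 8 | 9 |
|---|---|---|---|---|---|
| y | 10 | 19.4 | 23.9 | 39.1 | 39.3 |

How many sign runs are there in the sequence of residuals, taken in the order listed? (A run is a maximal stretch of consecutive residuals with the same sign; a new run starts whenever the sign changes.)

3 runs

x=2: ŷ = 1.7 + 4.4·2 = 10.5; e = 10 − 10.5 = -0.5
x=4: ŷ = 1.7 + 4.4·4 = 19.3; e = 19.4 − 19.3 = 0.1
x=5: ŷ = 1.7 + 4.4·5 = 23.7; e = 23.9 − 23.7 = 0.2
x=8: ŷ = 1.7 + 4.4·8 = 36.9; e = 39.1 − 36.9 = 2.2
x=9: ŷ = 1.7 + 4.4·9 = 41.3; e = 39.3 − 41.3 = -2
Signs: − + + + −
Runs: −×1, +×3, −×1 → 3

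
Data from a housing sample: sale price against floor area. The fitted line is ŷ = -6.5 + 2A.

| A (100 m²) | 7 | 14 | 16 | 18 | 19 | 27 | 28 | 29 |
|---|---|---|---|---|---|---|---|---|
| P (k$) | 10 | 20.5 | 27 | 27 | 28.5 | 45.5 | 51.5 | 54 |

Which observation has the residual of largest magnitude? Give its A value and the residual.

A=7: ŷ = -6.5 + 2·7 = 7.5; e = 10 − 7.5 = 2.5
A=14: ŷ = -6.5 + 2·14 = 21.5; e = 20.5 − 21.5 = -1
A=16: ŷ = -6.5 + 2·16 = 25.5; e = 27 − 25.5 = 1.5
A=18: ŷ = -6.5 + 2·18 = 29.5; e = 27 − 29.5 = -2.5
A=19: ŷ = -6.5 + 2·19 = 31.5; e = 28.5 − 31.5 = -3
A=27: ŷ = -6.5 + 2·27 = 47.5; e = 45.5 − 47.5 = -2
A=28: ŷ = -6.5 + 2·28 = 49.5; e = 51.5 − 49.5 = 2
A=29: ŷ = -6.5 + 2·29 = 51.5; e = 54 − 51.5 = 2.5
Largest |e| is 3 at A = 19, residual -3.

A = 19, e = -3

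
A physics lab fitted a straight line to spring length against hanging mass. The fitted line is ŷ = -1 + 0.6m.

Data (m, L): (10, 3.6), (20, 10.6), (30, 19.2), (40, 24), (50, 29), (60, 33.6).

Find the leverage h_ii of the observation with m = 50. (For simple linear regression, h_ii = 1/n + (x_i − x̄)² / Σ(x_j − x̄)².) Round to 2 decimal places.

m̄ = (10 + 20 + 30 + 40 + 50 + 60)/6 = 35
Σ(m − m̄)² = 625 + 225 + 25 + 25 + 225 + 625 = 1750
h = 1/6 + (15)²/1750 = 0.166667 + 0.128571 = 0.30

h = 0.30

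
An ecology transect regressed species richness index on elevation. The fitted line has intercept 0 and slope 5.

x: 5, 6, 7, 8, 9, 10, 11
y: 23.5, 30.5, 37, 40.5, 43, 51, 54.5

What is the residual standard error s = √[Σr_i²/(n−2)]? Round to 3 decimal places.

s = 1.549

x=5: ŷ = 5·5 = 25; r = 23.5 − 25 = -1.5
x=6: ŷ = 5·6 = 30; r = 30.5 − 30 = 0.5
x=7: ŷ = 5·7 = 35; r = 37 − 35 = 2
x=8: ŷ = 5·8 = 40; r = 40.5 − 40 = 0.5
x=9: ŷ = 5·9 = 45; r = 43 − 45 = -2
x=10: ŷ = 5·10 = 50; r = 51 − 50 = 1
x=11: ŷ = 5·11 = 55; r = 54.5 − 55 = -0.5
SSE = 2.25 + 0.25 + 4 + 0.25 + 4 + 1 + 0.25 = 12
s = √(12/5) = √2.4 ≈ 1.549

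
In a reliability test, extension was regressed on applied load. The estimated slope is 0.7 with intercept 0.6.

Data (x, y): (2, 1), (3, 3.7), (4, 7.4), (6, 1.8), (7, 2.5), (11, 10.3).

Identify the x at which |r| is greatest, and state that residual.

x = 4, r = 4

x=2: ŷ = 0.6 + 0.7·2 = 2; r = 1 − 2 = -1
x=3: ŷ = 0.6 + 0.7·3 = 2.7; r = 3.7 − 2.7 = 1
x=4: ŷ = 0.6 + 0.7·4 = 3.4; r = 7.4 − 3.4 = 4
x=6: ŷ = 0.6 + 0.7·6 = 4.8; r = 1.8 − 4.8 = -3
x=7: ŷ = 0.6 + 0.7·7 = 5.5; r = 2.5 − 5.5 = -3
x=11: ŷ = 0.6 + 0.7·11 = 8.3; r = 10.3 − 8.3 = 2
Largest |r| is 4 at x = 4, residual 4.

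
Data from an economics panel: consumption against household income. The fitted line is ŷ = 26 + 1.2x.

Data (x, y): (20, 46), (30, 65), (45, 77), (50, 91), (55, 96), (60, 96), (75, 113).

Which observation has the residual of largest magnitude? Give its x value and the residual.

x = 50, e = 5

x=20: ŷ = 26 + 1.2·20 = 50; e = 46 − 50 = -4
x=30: ŷ = 26 + 1.2·30 = 62; e = 65 − 62 = 3
x=45: ŷ = 26 + 1.2·45 = 80; e = 77 − 80 = -3
x=50: ŷ = 26 + 1.2·50 = 86; e = 91 − 86 = 5
x=55: ŷ = 26 + 1.2·55 = 92; e = 96 − 92 = 4
x=60: ŷ = 26 + 1.2·60 = 98; e = 96 − 98 = -2
x=75: ŷ = 26 + 1.2·75 = 116; e = 113 − 116 = -3
Largest |e| is 5 at x = 50, residual 5.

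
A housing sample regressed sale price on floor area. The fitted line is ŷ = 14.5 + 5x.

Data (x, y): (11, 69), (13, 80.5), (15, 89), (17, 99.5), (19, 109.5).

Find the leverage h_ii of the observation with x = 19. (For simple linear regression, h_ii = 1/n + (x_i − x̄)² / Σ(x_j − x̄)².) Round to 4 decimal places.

x̄ = (11 + 13 + 15 + 17 + 19)/5 = 15
Σ(x − x̄)² = 16 + 4 + 0 + 4 + 16 = 40
h = 1/5 + (4)²/40 = 0.2 + 0.4 = 0.6000

h = 0.6000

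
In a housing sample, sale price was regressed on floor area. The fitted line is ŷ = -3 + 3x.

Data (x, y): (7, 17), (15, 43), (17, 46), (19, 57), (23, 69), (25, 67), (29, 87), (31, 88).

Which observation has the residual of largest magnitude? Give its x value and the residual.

x=7: ŷ = -3 + 3·7 = 18; r = 17 − 18 = -1
x=15: ŷ = -3 + 3·15 = 42; r = 43 − 42 = 1
x=17: ŷ = -3 + 3·17 = 48; r = 46 − 48 = -2
x=19: ŷ = -3 + 3·19 = 54; r = 57 − 54 = 3
x=23: ŷ = -3 + 3·23 = 66; r = 69 − 66 = 3
x=25: ŷ = -3 + 3·25 = 72; r = 67 − 72 = -5
x=29: ŷ = -3 + 3·29 = 84; r = 87 − 84 = 3
x=31: ŷ = -3 + 3·31 = 90; r = 88 − 90 = -2
Largest |r| is 5 at x = 25, residual -5.

x = 25, r = -5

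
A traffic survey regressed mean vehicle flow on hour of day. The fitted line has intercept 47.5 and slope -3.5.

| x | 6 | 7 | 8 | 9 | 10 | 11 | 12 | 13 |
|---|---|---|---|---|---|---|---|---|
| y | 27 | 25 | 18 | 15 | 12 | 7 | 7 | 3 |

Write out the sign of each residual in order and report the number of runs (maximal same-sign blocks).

3 runs

x=6: ŷ = 47.5 − 3.5·6 = 26.5; e = 27 − 26.5 = 0.5
x=7: ŷ = 47.5 − 3.5·7 = 23; e = 25 − 23 = 2
x=8: ŷ = 47.5 − 3.5·8 = 19.5; e = 18 − 19.5 = -1.5
x=9: ŷ = 47.5 − 3.5·9 = 16; e = 15 − 16 = -1
x=10: ŷ = 47.5 − 3.5·10 = 12.5; e = 12 − 12.5 = -0.5
x=11: ŷ = 47.5 − 3.5·11 = 9; e = 7 − 9 = -2
x=12: ŷ = 47.5 − 3.5·12 = 5.5; e = 7 − 5.5 = 1.5
x=13: ŷ = 47.5 − 3.5·13 = 2; e = 3 − 2 = 1
Signs: + + − − − − + +
Runs: +×2, −×4, +×2 → 3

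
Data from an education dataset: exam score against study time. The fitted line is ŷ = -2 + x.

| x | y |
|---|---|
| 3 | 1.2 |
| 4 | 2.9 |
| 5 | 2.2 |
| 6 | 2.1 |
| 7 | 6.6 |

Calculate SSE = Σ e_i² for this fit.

x=3: ŷ = -2 + 3 = 1; e = 1.2 − 1 = 0.2
x=4: ŷ = -2 + 4 = 2; e = 2.9 − 2 = 0.9
x=5: ŷ = -2 + 5 = 3; e = 2.2 − 3 = -0.8
x=6: ŷ = -2 + 6 = 4; e = 2.1 − 4 = -1.9
x=7: ŷ = -2 + 7 = 5; e = 6.6 − 5 = 1.6
SSE = 0.04 + 0.81 + 0.64 + 3.61 + 2.56 = 7.66

SSE = 7.66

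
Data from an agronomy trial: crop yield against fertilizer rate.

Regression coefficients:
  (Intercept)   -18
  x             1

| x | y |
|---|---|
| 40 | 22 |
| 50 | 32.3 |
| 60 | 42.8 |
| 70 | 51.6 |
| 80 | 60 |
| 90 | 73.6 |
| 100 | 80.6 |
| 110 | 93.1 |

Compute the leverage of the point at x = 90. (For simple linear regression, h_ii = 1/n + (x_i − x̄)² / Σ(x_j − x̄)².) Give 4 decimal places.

h = 0.1786

x̄ = (40 + 50 + 60 + 70 + 80 + 90 + 100 + 110)/8 = 75
Σ(x − x̄)² = 1225 + 625 + 225 + 25 + 25 + 225 + 625 + 1225 = 4200
h = 1/8 + (15)²/4200 = 0.125 + 0.0535714 = 0.1786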